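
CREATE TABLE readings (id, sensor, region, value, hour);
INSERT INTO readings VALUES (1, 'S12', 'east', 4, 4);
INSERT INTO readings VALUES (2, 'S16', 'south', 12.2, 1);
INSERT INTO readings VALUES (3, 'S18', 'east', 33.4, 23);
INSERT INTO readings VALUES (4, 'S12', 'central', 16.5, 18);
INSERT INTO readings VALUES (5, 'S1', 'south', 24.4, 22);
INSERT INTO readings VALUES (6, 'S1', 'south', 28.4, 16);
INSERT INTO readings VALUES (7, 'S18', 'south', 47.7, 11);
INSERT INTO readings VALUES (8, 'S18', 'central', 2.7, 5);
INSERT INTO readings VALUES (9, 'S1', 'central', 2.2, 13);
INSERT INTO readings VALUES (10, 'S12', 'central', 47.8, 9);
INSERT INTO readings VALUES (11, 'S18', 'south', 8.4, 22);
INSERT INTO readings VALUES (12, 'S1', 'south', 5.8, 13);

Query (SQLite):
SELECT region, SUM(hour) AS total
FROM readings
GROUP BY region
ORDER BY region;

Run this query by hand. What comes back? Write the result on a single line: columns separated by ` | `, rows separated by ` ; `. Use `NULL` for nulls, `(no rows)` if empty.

central | 45 ; east | 27 ; south | 85

Partition readings by region; compute SUM(hour) within each group.
  central: ids {4, 8, 9, 10} → SUM(hour)=45
  east: ids {1, 3} → SUM(hour)=27
  south: ids {2, 5, 6, 7, 11, 12} → SUM(hour)=85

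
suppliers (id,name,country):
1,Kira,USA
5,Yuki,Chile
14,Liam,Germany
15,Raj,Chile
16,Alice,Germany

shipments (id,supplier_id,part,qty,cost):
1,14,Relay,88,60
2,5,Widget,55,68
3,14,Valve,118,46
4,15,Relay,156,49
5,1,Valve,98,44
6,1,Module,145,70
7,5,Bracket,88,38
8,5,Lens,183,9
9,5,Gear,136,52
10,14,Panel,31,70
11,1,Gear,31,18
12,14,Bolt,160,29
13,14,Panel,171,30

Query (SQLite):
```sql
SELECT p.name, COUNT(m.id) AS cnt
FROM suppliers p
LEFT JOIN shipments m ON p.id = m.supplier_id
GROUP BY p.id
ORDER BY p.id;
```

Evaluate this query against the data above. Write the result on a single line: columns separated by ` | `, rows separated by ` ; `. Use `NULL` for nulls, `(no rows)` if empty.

LEFT JOIN keeps every suppliers row; unmatched ones get NULL for shipments columns.
Group by suppliers.id and compute COUNT(m.id). COUNT(col) of an all-NULL group is 0.
  1: ids {5, 6, 11} → COUNT(m.id)=3
  5: ids {2, 7, 8, 9} → COUNT(m.id)=4
  14: ids {1, 3, 10, 12, 13} → COUNT(m.id)=5
  15: ids {4} → COUNT(m.id)=1
  16: ids {—} → COUNT(m.id)=0

Kira | 3 ; Yuki | 4 ; Liam | 5 ; Raj | 1 ; Alice | 0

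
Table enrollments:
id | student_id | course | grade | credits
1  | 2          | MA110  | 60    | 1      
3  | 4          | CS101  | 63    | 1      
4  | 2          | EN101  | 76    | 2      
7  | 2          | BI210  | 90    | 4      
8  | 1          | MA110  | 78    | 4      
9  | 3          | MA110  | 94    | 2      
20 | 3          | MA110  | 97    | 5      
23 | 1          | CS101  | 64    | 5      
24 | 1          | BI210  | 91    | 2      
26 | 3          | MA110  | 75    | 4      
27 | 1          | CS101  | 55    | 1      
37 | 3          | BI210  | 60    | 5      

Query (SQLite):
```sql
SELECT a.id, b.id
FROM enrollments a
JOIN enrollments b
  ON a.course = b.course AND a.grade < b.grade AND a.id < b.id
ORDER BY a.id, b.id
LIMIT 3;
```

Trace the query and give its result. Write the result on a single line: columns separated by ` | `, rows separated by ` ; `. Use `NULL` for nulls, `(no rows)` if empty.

1 | 8 ; 1 | 9 ; 1 | 20

Pairs (a,b) with same course, a.grade < b.grade, a.id < b.id.
course groups: BI210:{7,24,37} CS101:{3,23,27} EN101:{4} MA110:{1,8,9,20,26}
Ordered by (a.id, b.id); first 3.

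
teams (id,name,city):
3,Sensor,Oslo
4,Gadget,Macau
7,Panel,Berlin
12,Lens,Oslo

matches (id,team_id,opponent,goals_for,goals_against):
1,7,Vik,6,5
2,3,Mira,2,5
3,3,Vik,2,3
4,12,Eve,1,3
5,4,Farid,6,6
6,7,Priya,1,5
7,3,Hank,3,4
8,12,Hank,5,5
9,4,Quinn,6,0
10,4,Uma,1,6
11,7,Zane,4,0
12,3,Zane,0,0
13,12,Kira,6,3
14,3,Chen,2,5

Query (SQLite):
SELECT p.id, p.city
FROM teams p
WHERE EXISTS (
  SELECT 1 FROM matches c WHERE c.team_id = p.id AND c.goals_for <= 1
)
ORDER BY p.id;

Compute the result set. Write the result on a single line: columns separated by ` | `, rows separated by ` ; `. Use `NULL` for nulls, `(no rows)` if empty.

3 | Oslo ; 4 | Macau ; 7 | Berlin ; 12 | Oslo

For each teams row, check whether any matches with matching team_id has goals_for <= 1.
Keep rows where that is true.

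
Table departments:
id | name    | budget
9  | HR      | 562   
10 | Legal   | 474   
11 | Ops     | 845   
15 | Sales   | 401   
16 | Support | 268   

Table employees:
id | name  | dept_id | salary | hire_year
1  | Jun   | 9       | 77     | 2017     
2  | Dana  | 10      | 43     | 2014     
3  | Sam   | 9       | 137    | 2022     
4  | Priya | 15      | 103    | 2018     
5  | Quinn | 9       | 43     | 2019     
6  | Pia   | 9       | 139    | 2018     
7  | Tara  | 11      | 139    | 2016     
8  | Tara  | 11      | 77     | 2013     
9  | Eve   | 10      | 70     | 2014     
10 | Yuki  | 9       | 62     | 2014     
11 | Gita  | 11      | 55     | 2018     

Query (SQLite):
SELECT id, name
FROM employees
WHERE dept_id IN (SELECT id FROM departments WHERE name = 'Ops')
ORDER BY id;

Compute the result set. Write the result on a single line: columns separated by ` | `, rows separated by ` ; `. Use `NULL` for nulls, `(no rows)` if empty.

7 | Tara ; 8 | Tara ; 11 | Gita

Inner query: departments.id where name = 'Ops'.
Outer: keep employees rows whose dept_id is in that set.
Inner query → {11}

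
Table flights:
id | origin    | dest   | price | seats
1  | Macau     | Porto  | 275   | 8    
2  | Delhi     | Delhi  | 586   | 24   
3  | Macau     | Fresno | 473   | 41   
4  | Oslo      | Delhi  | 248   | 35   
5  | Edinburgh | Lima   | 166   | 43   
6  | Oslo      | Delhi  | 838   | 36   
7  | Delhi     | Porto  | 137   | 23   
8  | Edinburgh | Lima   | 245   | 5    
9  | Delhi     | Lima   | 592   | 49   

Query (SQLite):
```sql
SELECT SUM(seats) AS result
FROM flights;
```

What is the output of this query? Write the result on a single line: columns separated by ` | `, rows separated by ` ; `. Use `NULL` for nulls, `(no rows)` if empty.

All seats values: [8, 24, 41, 35, 43, 36, 23, 5, 49].
SUM of non-NULL values = 264.

264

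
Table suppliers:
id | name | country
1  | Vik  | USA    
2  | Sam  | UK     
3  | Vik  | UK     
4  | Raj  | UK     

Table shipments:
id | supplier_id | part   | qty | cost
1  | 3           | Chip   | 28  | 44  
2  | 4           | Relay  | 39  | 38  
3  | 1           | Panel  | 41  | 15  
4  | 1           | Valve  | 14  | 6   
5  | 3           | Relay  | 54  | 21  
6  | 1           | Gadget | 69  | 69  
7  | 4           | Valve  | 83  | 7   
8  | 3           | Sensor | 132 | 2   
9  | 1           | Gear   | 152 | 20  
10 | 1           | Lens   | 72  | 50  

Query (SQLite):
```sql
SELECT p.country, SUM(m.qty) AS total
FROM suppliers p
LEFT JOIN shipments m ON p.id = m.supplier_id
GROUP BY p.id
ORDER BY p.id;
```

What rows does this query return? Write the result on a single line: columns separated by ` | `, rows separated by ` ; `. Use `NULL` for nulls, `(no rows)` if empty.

LEFT JOIN keeps every suppliers row; unmatched ones get NULL for shipments columns.
Group by suppliers.id and compute SUM(m.qty). SUM over an all-NULL group is NULL.
  1: ids {3, 4, 6, 9, 10} → SUM(m.qty)=348
  2: ids {—} → SUM(m.qty)=NULL
  3: ids {1, 5, 8} → SUM(m.qty)=214
  4: ids {2, 7} → SUM(m.qty)=122

USA | 348 ; UK | NULL ; UK | 214 ; UK | 122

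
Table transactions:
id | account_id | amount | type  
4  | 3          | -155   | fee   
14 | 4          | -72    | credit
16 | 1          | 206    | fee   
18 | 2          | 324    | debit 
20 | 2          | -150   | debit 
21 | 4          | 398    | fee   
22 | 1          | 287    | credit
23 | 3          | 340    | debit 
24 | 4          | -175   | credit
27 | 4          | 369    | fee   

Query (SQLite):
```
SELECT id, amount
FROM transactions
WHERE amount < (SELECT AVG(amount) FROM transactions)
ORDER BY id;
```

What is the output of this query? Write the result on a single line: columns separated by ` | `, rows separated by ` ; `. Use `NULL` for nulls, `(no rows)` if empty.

Scalar subquery: AVG(amount) over all transactions rows = 137.2.
Keep rows where amount < that value.

4 | -155 ; 14 | -72 ; 20 | -150 ; 24 | -175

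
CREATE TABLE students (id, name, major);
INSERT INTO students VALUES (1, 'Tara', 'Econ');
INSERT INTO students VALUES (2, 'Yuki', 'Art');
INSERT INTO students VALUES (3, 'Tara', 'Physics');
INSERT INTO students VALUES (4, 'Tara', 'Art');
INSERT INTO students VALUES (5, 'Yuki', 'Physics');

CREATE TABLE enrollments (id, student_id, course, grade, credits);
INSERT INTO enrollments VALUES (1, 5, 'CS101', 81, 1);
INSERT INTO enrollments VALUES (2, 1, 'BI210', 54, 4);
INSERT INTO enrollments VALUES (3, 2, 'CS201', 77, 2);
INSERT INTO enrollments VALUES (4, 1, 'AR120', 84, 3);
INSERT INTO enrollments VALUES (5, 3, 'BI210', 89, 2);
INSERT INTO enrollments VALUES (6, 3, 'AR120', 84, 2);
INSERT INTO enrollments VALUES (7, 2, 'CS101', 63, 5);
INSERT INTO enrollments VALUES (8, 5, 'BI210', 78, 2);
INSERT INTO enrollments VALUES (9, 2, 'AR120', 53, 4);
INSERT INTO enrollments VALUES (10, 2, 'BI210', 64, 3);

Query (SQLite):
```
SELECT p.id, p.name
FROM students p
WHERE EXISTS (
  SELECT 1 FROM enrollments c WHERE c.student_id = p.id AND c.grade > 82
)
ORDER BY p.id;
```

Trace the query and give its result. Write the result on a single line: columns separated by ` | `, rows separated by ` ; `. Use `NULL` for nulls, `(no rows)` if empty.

1 | Tara ; 3 | Tara

For each students row, check whether any enrollments with matching student_id has grade > 82.
Keep rows where that is true.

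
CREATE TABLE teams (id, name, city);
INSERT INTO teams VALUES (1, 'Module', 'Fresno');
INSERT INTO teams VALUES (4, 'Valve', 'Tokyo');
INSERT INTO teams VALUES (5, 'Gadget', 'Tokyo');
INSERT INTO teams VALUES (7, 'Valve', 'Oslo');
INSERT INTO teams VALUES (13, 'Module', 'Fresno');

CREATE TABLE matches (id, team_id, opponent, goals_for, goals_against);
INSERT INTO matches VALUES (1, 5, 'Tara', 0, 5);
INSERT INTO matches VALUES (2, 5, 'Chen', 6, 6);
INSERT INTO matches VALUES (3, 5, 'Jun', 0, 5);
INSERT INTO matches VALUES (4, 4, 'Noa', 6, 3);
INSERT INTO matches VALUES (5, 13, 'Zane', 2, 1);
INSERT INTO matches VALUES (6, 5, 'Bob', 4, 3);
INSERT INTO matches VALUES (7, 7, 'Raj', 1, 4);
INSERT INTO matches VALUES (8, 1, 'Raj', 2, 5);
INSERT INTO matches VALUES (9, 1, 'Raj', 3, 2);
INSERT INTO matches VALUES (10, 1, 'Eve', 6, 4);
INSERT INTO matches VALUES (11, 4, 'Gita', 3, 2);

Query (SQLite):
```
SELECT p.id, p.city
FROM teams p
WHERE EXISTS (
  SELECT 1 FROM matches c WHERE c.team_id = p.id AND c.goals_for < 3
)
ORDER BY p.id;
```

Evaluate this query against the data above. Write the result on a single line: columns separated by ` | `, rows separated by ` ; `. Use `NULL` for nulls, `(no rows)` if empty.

For each teams row, check whether any matches with matching team_id has goals_for < 3.
Keep rows where that is true.

1 | Fresno ; 5 | Tokyo ; 7 | Oslo ; 13 | Fresno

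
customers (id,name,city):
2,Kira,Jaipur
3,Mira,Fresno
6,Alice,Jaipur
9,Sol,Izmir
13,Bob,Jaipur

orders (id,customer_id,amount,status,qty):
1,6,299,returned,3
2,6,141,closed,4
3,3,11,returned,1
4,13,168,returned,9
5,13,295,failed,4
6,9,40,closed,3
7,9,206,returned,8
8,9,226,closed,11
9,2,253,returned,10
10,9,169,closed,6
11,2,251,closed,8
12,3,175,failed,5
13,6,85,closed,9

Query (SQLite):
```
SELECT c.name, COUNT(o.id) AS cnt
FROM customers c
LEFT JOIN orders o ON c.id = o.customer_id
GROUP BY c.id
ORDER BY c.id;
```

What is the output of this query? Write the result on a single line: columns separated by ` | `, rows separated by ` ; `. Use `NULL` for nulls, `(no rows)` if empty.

LEFT JOIN keeps every customers row; unmatched ones get NULL for orders columns.
Group by customers.id and compute COUNT(o.id). COUNT(col) of an all-NULL group is 0.
  2: ids {9, 11} → COUNT(o.id)=2
  3: ids {3, 12} → COUNT(o.id)=2
  6: ids {1, 2, 13} → COUNT(o.id)=3
  9: ids {6, 7, 8, 10} → COUNT(o.id)=4
  13: ids {4, 5} → COUNT(o.id)=2

Kira | 2 ; Mira | 2 ; Alice | 3 ; Sol | 4 ; Bob | 2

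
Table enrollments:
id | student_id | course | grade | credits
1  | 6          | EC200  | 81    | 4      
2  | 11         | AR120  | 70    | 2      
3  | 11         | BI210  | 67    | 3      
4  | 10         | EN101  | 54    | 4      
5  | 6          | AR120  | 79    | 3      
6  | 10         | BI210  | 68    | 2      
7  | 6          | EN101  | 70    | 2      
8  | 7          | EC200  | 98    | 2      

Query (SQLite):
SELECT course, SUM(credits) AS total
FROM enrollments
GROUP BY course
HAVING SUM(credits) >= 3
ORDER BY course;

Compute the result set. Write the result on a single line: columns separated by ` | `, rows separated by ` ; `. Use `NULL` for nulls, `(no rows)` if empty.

AR120 | 5 ; BI210 | 5 ; EC200 | 6 ; EN101 | 6

Partition enrollments by course; compute SUM(credits) within each group.
HAVING: keep groups where SUM(credits) >= 3.
  AR120: ids {2, 5} → SUM(credits)=5
  BI210: ids {3, 6} → SUM(credits)=5
  EC200: ids {1, 8} → SUM(credits)=6
  EN101: ids {4, 7} → SUM(credits)=6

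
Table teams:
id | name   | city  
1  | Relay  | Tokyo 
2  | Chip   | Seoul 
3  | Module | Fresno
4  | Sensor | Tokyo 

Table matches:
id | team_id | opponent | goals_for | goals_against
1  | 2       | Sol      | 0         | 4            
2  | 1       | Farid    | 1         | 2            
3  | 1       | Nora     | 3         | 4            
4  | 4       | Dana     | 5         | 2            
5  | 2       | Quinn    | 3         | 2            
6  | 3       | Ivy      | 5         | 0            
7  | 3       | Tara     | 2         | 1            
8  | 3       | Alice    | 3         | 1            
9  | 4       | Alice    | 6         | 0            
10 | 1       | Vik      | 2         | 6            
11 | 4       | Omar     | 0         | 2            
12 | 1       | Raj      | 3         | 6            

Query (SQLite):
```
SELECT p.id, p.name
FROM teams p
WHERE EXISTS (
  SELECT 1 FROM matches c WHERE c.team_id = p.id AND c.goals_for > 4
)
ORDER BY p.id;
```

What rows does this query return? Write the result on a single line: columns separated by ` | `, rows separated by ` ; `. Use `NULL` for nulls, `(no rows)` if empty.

3 | Module ; 4 | Sensor

For each teams row, check whether any matches with matching team_id has goals_for > 4.
Keep rows where that is true.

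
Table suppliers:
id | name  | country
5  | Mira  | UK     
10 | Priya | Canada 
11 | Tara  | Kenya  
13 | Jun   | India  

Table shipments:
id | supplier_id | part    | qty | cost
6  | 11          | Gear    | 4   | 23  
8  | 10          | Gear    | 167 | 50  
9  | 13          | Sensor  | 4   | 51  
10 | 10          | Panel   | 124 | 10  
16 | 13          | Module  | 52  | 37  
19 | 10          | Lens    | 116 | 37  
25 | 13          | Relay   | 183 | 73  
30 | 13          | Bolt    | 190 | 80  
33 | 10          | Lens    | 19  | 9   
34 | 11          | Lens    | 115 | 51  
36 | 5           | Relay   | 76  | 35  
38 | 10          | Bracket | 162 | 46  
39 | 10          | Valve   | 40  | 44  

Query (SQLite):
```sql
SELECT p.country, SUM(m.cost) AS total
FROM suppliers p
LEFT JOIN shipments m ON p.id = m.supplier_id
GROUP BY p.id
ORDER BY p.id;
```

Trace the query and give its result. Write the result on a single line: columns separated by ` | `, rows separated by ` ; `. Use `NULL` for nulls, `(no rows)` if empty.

LEFT JOIN keeps every suppliers row; unmatched ones get NULL for shipments columns.
Group by suppliers.id and compute SUM(m.cost). SUM over an all-NULL group is NULL.
  5: ids {36} → SUM(m.cost)=35
  10: ids {8, 10, 19, 33, 38, 39} → SUM(m.cost)=196
  11: ids {6, 34} → SUM(m.cost)=74
  13: ids {9, 16, 25, 30} → SUM(m.cost)=241

UK | 35 ; Canada | 196 ; Kenya | 74 ; India | 241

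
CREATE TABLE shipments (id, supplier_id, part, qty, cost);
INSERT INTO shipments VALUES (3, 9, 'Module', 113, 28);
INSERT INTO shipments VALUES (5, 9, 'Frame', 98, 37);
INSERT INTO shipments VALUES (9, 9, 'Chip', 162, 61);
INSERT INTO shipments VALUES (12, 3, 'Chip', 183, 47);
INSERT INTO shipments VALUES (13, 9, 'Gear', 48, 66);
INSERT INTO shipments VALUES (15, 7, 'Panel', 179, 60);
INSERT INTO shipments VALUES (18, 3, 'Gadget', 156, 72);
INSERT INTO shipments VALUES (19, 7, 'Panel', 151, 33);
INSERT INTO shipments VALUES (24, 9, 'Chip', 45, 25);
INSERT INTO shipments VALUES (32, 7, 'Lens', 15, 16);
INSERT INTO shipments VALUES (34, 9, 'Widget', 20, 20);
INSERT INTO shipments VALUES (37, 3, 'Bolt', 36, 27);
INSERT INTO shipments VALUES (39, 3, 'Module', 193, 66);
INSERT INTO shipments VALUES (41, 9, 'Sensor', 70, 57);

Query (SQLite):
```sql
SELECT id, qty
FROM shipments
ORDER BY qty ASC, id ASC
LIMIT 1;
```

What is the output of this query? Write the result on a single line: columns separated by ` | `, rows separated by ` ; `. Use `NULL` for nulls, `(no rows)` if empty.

Sort by qty asc, tiebreak id asc: (15, id=32), (20, id=34), (36, id=37), (45, id=24) …. Take first 1.

32 | 15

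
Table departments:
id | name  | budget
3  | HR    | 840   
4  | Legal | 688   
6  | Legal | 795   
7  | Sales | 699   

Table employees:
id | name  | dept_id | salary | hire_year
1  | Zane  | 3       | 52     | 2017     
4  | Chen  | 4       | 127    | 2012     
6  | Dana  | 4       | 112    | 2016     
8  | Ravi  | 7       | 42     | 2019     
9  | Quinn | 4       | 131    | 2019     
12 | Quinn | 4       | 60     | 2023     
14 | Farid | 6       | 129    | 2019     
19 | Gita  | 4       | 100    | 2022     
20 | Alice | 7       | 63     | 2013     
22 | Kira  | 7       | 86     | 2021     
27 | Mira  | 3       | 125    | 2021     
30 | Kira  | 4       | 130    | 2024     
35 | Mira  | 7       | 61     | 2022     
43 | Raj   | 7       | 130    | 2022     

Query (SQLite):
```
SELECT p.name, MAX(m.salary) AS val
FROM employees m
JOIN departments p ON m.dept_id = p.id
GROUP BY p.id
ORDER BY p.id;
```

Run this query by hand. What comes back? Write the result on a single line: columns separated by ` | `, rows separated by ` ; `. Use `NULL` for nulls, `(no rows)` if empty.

HR | 125 ; Legal | 131 ; Legal | 129 ; Sales | 130

Join each employees row to its departments via dept_id.
Group joined rows by departments.id; compute MAX(m.salary) per group.
  3: ids {1, 27} → MAX(m.salary)=125
  4: ids {4, 6, 9, 12, 19, 30} → MAX(m.salary)=131
  6: ids {14} → MAX(m.salary)=129
  7: ids {8, 20, 22, 35, 43} → MAX(m.salary)=130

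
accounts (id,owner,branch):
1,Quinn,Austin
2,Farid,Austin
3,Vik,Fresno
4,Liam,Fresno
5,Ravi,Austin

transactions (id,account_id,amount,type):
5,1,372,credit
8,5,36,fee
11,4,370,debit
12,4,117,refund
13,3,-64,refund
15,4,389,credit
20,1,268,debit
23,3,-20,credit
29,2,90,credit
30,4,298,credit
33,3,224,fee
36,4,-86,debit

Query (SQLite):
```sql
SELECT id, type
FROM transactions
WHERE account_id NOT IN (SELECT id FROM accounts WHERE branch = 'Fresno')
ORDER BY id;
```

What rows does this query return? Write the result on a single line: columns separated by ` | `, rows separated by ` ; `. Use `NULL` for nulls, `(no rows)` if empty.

5 | credit ; 8 | fee ; 20 | debit ; 29 | credit

Inner query: accounts.id where branch = 'Fresno'.
Outer: keep transactions rows whose account_id is not in that set.
Inner query → {3, 4}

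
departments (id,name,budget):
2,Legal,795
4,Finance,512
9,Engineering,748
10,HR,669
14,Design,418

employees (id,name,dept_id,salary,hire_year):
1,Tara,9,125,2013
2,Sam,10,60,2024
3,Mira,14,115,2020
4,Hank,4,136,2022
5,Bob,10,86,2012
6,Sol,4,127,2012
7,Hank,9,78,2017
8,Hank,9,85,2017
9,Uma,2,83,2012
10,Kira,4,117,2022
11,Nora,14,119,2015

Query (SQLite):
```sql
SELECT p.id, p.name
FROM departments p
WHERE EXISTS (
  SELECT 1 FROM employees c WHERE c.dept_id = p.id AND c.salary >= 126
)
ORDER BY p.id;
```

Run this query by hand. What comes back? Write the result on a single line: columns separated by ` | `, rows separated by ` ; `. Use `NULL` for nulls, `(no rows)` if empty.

For each departments row, check whether any employees with matching dept_id has salary >= 126.
Keep rows where that is true.

4 | Finance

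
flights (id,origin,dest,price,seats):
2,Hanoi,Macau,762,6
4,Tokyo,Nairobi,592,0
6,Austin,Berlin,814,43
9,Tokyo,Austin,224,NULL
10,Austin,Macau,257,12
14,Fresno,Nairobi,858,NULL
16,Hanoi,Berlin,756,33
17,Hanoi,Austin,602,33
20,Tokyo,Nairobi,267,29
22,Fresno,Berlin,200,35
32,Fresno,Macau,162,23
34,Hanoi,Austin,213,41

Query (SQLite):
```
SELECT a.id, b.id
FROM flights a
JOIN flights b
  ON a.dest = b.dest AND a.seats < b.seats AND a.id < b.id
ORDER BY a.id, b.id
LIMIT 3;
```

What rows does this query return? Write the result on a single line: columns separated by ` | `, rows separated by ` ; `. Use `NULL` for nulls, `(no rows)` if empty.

Pairs (a,b) with same dest, a.seats < b.seats, a.id < b.id.
dest groups: Austin:{9,17,34} Berlin:{6,16,22} Macau:{2,10,32} Nairobi:{4,14,20}
Ordered by (a.id, b.id); first 3.

2 | 10 ; 2 | 32 ; 4 | 20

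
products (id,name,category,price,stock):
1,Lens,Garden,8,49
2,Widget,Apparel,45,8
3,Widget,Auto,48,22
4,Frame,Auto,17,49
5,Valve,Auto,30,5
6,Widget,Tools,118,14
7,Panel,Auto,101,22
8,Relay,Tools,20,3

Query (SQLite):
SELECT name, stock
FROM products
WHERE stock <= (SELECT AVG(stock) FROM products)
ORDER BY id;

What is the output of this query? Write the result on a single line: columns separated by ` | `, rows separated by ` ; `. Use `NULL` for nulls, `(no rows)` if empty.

Scalar subquery: AVG(stock) over all products rows = 21.5.
Keep rows where stock <= that value.

Widget | 8 ; Valve | 5 ; Widget | 14 ; Relay | 3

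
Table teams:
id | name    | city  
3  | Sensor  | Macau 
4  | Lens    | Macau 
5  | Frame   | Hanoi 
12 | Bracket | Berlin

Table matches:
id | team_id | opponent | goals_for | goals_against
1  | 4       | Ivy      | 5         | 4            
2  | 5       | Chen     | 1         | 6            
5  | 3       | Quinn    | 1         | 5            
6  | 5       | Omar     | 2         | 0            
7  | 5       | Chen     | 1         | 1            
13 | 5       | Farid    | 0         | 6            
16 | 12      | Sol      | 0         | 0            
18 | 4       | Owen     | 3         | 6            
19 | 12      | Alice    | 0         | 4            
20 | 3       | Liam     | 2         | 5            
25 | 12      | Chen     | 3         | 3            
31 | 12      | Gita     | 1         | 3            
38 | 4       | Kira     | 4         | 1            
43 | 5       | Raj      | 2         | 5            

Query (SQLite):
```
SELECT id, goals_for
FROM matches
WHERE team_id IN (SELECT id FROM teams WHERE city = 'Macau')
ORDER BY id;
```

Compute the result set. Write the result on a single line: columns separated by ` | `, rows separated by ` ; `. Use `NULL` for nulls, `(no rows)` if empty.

Inner query: teams.id where city = 'Macau'.
Outer: keep matches rows whose team_id is in that set.
Inner query → {3, 4}

1 | 5 ; 5 | 1 ; 18 | 3 ; 20 | 2 ; 38 | 4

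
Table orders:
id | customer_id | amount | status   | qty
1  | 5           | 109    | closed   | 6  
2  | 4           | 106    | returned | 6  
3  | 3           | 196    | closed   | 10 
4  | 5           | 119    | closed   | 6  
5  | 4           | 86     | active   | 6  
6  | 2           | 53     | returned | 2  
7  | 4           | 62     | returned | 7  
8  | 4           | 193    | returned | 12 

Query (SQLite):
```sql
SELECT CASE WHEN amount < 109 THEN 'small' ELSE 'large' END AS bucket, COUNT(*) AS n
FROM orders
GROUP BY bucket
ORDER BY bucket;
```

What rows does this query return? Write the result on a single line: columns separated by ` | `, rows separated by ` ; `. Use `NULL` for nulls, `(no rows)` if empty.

large | 4 ; small | 4

Bucket rows by amount < 109 → 'small' else 'large'; count each bucket.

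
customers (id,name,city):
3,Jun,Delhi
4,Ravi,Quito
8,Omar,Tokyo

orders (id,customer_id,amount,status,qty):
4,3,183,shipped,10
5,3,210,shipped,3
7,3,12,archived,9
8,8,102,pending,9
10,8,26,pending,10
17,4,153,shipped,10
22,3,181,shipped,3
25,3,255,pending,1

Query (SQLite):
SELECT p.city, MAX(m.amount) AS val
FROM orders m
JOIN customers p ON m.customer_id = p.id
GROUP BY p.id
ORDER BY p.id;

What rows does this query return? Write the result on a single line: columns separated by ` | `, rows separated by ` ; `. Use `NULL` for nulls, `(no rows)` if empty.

Delhi | 255 ; Quito | 153 ; Tokyo | 102

Join each orders row to its customers via customer_id.
Group joined rows by customers.id; compute MAX(m.amount) per group.
  3: ids {4, 5, 7, 22, 25} → MAX(m.amount)=255
  4: ids {17} → MAX(m.amount)=153
  8: ids {8, 10} → MAX(m.amount)=102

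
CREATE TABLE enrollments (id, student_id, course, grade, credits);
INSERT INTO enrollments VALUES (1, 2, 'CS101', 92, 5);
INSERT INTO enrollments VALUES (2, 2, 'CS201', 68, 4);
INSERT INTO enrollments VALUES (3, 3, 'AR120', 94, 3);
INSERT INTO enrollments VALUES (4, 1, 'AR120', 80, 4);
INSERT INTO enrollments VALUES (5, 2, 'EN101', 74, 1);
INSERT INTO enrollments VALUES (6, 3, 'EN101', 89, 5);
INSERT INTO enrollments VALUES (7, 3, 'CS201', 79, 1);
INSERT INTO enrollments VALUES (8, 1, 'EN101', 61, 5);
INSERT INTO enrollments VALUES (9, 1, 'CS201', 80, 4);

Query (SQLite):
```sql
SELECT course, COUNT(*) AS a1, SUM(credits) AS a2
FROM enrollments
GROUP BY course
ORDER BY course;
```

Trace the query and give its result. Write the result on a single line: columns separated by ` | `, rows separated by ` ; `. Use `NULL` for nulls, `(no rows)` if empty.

Group enrollments by course.
Per group compute: COUNT(*), SUM(credits).
  AR120: ids {3, 4} → COUNT(*)=2, SUM(credits)=7
  CS101: ids {1} → COUNT(*)=1, SUM(credits)=5
  CS201: ids {2, 7, 9} → COUNT(*)=3, SUM(credits)=9
  EN101: ids {5, 6, 8} → COUNT(*)=3, SUM(credits)=11

AR120 | 2 | 7 ; CS101 | 1 | 5 ; CS201 | 3 | 9 ; EN101 | 3 | 11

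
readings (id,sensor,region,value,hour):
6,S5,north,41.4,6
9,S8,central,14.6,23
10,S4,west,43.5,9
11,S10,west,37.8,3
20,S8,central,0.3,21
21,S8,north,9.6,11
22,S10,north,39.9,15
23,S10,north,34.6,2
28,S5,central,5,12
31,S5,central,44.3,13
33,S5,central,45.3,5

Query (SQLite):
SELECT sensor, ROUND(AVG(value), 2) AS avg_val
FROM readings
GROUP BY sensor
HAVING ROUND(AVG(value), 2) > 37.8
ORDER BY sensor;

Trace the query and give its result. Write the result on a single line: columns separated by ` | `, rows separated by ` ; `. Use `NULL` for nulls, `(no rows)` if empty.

S4 | 43.5

Partition readings by sensor; compute ROUND(AVG(value), 2) within each group.
HAVING: keep groups where ROUND(AVG(value), 2) > 37.8.
  S10: ids {11, 22, 23} → ROUND(AVG(value), 2)=37.43
  S4: ids {10} → ROUND(AVG(value), 2)=43.5
  S5: ids {6, 28, 31, 33} → ROUND(AVG(value), 2)=34
  S8: ids {9, 20, 21} → ROUND(AVG(value), 2)=8.17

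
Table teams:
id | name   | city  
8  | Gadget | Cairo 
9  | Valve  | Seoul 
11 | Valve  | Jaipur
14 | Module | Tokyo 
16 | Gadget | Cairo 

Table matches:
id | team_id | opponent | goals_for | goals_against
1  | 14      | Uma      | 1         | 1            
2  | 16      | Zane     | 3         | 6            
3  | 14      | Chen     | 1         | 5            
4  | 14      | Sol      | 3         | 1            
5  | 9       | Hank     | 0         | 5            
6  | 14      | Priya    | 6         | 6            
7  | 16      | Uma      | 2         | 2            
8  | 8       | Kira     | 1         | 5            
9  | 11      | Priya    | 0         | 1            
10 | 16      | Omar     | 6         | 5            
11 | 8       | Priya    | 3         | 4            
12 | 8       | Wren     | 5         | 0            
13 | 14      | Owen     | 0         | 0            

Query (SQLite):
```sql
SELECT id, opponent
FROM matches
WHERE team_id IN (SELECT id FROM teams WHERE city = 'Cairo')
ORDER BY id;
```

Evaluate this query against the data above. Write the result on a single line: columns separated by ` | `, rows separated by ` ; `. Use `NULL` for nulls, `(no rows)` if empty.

2 | Zane ; 7 | Uma ; 8 | Kira ; 10 | Omar ; 11 | Priya ; 12 | Wren

Inner query: teams.id where city = 'Cairo'.
Outer: keep matches rows whose team_id is in that set.
Inner query → {8, 16}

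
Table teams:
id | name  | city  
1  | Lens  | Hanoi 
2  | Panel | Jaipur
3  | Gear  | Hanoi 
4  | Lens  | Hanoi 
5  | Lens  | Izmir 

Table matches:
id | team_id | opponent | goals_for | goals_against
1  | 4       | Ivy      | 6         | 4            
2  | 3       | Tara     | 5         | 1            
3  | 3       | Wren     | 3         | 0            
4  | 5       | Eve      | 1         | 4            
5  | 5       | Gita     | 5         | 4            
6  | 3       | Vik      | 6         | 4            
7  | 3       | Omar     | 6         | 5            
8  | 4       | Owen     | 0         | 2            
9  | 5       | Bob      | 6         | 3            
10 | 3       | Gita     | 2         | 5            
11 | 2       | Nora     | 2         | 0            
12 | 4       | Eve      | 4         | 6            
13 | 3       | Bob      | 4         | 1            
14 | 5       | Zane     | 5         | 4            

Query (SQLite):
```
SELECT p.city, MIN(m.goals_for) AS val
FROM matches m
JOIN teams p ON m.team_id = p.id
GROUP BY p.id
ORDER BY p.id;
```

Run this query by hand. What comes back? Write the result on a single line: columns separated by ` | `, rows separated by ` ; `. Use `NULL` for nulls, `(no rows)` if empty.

Jaipur | 2 ; Hanoi | 2 ; Hanoi | 0 ; Izmir | 1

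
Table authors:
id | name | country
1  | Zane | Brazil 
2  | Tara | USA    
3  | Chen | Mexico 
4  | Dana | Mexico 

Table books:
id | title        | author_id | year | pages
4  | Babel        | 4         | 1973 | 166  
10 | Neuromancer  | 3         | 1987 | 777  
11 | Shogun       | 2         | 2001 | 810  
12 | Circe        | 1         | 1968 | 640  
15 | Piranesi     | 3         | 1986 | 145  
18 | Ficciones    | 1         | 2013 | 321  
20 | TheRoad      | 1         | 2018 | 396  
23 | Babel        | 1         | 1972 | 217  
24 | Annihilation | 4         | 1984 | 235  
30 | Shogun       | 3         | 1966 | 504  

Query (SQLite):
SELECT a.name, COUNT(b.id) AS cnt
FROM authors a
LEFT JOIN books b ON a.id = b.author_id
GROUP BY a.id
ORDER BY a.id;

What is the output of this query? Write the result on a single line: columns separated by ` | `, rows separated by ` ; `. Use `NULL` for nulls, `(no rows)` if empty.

Zane | 4 ; Tara | 1 ; Chen | 3 ; Dana | 2

LEFT JOIN keeps every authors row; unmatched ones get NULL for books columns.
Group by authors.id and compute COUNT(b.id). COUNT(col) of an all-NULL group is 0.
  1: ids {12, 18, 20, 23} → COUNT(b.id)=4
  2: ids {11} → COUNT(b.id)=1
  3: ids {10, 15, 30} → COUNT(b.id)=3
  4: ids {4, 24} → COUNT(b.id)=2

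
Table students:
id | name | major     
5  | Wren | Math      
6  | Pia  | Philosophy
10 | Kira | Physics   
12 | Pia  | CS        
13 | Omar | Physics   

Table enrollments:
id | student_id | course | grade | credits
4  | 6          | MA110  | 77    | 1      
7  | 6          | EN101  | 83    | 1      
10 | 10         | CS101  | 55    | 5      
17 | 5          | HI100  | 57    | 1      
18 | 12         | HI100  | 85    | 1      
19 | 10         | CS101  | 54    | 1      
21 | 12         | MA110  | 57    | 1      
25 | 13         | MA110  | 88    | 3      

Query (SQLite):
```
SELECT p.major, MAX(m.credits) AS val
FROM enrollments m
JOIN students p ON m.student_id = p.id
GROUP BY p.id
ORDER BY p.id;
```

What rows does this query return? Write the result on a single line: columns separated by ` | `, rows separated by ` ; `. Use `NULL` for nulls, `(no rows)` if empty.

Math | 1 ; Philosophy | 1 ; Physics | 5 ; CS | 1 ; Physics | 3

Join each enrollments row to its students via student_id.
Group joined rows by students.id; compute MAX(m.credits) per group.
  5: ids {17} → MAX(m.credits)=1
  6: ids {4, 7} → MAX(m.credits)=1
  10: ids {10, 19} → MAX(m.credits)=5
  12: ids {18, 21} → MAX(m.credits)=1
  13: ids {25} → MAX(m.credits)=3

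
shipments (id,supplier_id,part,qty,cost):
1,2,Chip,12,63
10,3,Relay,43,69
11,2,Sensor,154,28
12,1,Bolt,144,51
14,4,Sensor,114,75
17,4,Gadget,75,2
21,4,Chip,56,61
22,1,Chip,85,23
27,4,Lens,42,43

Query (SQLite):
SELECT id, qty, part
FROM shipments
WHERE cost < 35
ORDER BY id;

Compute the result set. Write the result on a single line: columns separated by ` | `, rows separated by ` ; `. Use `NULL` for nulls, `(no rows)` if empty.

cost < 35: ids {11, 17, 22}

11 | 154 | Sensor ; 17 | 75 | Gadget ; 22 | 85 | Chip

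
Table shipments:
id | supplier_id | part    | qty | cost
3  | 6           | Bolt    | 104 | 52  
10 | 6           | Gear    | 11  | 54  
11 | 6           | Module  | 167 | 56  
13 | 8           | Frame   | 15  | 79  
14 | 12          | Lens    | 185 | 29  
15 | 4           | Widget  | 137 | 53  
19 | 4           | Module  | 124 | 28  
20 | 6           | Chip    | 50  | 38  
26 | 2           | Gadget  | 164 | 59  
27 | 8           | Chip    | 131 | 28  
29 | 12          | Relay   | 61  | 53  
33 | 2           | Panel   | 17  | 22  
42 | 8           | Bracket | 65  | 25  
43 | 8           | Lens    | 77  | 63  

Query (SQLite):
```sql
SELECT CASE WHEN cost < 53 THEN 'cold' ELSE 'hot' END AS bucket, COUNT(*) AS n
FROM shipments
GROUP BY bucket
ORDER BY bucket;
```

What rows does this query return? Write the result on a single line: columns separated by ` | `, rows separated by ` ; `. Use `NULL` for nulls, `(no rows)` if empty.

Bucket rows by cost < 53 → 'cold' else 'hot'; count each bucket.

cold | 7 ; hot | 7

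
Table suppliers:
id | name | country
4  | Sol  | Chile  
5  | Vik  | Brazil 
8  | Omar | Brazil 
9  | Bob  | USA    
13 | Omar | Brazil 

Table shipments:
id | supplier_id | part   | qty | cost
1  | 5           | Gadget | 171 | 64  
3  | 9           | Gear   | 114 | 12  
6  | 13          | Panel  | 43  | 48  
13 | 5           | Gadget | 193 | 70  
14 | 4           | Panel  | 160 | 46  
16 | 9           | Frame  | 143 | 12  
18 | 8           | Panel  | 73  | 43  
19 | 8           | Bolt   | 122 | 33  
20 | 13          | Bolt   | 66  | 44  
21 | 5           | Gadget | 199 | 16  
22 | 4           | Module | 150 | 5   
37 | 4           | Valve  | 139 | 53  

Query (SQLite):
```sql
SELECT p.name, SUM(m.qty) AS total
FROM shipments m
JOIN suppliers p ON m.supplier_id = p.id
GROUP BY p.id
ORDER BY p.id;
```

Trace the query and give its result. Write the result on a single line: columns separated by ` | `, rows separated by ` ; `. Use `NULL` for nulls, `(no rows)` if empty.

Sol | 449 ; Vik | 563 ; Omar | 195 ; Bob | 257 ; Omar | 109

Join each shipments row to its suppliers via supplier_id.
Group joined rows by suppliers.id; compute SUM(m.qty) per group.
  4: ids {14, 22, 37} → SUM(m.qty)=449
  5: ids {1, 13, 21} → SUM(m.qty)=563
  8: ids {18, 19} → SUM(m.qty)=195
  9: ids {3, 16} → SUM(m.qty)=257
  13: ids {6, 20} → SUM(m.qty)=109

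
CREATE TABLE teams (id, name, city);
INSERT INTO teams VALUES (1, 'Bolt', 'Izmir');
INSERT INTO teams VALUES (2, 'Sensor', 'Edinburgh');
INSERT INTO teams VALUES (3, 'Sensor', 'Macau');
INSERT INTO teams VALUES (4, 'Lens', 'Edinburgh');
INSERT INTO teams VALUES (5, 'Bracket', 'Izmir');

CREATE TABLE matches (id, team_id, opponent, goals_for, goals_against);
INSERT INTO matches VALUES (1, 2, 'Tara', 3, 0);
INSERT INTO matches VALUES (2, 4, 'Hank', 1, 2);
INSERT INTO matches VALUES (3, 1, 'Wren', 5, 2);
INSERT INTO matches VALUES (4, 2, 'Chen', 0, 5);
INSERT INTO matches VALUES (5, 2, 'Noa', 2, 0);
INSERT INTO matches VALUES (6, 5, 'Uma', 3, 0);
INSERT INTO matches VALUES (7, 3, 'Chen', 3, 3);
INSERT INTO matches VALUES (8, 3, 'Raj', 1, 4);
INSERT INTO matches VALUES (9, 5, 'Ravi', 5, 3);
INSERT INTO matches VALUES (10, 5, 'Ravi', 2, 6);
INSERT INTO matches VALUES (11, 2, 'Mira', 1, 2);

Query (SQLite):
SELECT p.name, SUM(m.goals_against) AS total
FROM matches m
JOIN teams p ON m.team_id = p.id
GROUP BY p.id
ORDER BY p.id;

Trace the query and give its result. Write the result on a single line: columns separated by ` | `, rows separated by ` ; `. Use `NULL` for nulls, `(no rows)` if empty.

Join each matches row to its teams via team_id.
Group joined rows by teams.id; compute SUM(m.goals_against) per group.
  1: ids {3} → SUM(m.goals_against)=2
  2: ids {1, 4, 5, 11} → SUM(m.goals_against)=7
  3: ids {7, 8} → SUM(m.goals_against)=7
  4: ids {2} → SUM(m.goals_against)=2
  5: ids {6, 9, 10} → SUM(m.goals_against)=9

Bolt | 2 ; Sensor | 7 ; Sensor | 7 ; Lens | 2 ; Bracket | 9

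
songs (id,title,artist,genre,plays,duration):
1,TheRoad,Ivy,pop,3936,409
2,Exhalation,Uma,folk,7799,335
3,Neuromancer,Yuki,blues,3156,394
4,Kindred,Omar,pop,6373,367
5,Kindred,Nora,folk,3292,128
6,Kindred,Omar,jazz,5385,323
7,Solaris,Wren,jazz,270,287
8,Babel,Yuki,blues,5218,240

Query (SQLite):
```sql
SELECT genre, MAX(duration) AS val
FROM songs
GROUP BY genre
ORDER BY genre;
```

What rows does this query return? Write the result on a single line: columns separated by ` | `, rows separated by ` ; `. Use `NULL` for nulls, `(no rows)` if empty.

blues | 394 ; folk | 335 ; jazz | 323 ; pop | 409

Partition songs by genre; compute MAX(duration) within each group.
  blues: ids {3, 8} → MAX(duration)=394
  folk: ids {2, 5} → MAX(duration)=335
  jazz: ids {6, 7} → MAX(duration)=323
  pop: ids {1, 4} → MAX(duration)=409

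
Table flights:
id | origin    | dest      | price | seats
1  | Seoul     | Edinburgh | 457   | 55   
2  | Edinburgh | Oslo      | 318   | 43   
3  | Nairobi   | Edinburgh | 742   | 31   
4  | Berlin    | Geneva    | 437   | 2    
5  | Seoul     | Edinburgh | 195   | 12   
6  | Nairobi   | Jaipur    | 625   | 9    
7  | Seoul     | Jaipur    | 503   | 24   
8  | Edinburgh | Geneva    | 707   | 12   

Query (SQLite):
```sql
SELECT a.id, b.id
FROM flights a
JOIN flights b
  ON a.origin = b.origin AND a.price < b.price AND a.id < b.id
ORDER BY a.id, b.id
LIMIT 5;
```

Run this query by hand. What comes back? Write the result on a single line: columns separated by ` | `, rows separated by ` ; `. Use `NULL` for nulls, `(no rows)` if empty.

1 | 7 ; 2 | 8 ; 5 | 7

Pairs (a,b) with same origin, a.price < b.price, a.id < b.id.
origin groups: Berlin:{4} Edinburgh:{2,8} Nairobi:{3,6} Seoul:{1,5,7}
Ordered by (a.id, b.id); first 5.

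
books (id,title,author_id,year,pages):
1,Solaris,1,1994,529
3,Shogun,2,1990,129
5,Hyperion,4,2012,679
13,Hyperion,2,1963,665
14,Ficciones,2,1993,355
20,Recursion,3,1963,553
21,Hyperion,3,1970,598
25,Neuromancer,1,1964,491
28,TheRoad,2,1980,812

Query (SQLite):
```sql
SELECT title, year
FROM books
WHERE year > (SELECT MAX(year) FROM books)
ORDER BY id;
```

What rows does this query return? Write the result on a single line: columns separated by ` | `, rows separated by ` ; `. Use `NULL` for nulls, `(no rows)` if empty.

Scalar subquery: MAX(year) over all books rows = 2012.
Keep rows where year > that value.

(no rows)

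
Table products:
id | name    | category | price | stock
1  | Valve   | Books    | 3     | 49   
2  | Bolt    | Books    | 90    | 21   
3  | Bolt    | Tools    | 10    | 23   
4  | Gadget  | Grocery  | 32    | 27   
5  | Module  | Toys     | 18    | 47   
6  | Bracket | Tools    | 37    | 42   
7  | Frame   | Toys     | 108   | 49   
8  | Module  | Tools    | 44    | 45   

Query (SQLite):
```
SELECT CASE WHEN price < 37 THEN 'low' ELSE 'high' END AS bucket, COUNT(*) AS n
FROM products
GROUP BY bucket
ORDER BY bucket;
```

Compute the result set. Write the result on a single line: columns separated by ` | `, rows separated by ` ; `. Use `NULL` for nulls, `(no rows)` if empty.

high | 4 ; low | 4

Bucket rows by price < 37 → 'low' else 'high'; count each bucket.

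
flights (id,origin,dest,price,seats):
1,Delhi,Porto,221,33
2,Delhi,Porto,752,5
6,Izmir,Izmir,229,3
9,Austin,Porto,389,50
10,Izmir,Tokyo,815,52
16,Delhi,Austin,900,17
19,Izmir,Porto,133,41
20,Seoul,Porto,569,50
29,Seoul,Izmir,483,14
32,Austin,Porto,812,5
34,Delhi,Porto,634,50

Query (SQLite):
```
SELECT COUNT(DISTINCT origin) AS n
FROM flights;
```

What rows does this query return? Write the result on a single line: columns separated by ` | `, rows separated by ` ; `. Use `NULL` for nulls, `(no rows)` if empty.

4

Count distinct non-NULL origin values.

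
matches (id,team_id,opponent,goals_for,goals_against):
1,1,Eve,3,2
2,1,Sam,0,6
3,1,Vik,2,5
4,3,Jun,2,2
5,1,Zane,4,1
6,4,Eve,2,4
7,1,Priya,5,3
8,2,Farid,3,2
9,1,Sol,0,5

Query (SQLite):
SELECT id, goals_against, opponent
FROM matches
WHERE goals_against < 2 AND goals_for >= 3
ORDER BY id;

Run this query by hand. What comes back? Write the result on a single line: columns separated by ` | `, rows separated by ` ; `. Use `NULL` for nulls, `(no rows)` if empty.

goals_against < 2: ids {5}
goals_for >= 3: ids {1, 5, 7, 8}
Combine with AND.

5 | 1 | Zane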